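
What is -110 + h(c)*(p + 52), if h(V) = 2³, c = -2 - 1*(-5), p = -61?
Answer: -182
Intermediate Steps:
c = 3 (c = -2 + 5 = 3)
h(V) = 8
-110 + h(c)*(p + 52) = -110 + 8*(-61 + 52) = -110 + 8*(-9) = -110 - 72 = -182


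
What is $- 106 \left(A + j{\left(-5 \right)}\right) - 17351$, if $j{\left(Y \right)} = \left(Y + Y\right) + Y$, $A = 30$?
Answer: $-18941$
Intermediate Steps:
$j{\left(Y \right)} = 3 Y$ ($j{\left(Y \right)} = 2 Y + Y = 3 Y$)
$- 106 \left(A + j{\left(-5 \right)}\right) - 17351 = - 106 \left(30 + 3 \left(-5\right)\right) - 17351 = - 106 \left(30 - 15\right) - 17351 = \left(-106\right) 15 - 17351 = -1590 - 17351 = -18941$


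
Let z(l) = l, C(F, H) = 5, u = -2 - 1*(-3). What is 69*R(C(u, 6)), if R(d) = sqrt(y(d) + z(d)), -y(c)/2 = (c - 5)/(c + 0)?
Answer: 69*sqrt(5) ≈ 154.29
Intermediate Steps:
u = 1 (u = -2 + 3 = 1)
y(c) = -2*(-5 + c)/c (y(c) = -2*(c - 5)/(c + 0) = -2*(-5 + c)/c)
R(d) = sqrt(-2 + d + 10/d) (R(d) = sqrt((-2 + 10/d) + d) = sqrt(-2 + d + 10/d))
69*R(C(u, 6)) = 69*sqrt(-2 + 5 + 10/5) = 69*sqrt(-2 + 5 + 10*(1/5)) = 69*sqrt(-2 + 5 + 2) = 69*sqrt(5)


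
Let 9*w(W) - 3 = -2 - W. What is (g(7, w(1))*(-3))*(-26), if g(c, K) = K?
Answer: 0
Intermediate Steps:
w(W) = 1/9 - W/9 (w(W) = 1/3 + (-2 - W)/9 = 1/3 + (-2/9 - W/9) = 1/9 - W/9)
(g(7, w(1))*(-3))*(-26) = ((1/9 - 1/9*1)*(-3))*(-26) = ((1/9 - 1/9)*(-3))*(-26) = (0*(-3))*(-26) = 0*(-26) = 0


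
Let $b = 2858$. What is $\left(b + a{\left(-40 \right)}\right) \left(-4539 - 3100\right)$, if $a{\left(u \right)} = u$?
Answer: $-21526702$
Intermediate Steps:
$\left(b + a{\left(-40 \right)}\right) \left(-4539 - 3100\right) = \left(2858 - 40\right) \left(-4539 - 3100\right) = 2818 \left(-7639\right) = -21526702$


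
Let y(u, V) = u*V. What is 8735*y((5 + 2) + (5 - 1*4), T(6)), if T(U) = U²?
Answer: 2515680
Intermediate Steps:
y(u, V) = V*u
8735*y((5 + 2) + (5 - 1*4), T(6)) = 8735*(6²*((5 + 2) + (5 - 1*4))) = 8735*(36*(7 + (5 - 4))) = 8735*(36*(7 + 1)) = 8735*(36*8) = 8735*288 = 2515680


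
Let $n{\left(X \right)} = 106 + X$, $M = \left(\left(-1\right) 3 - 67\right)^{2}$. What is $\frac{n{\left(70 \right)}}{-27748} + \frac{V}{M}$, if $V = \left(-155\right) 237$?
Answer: $- \frac{7287037}{971180} \approx -7.5033$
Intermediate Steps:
$M = 4900$ ($M = \left(-3 - 67\right)^{2} = \left(-70\right)^{2} = 4900$)
$V = -36735$
$\frac{n{\left(70 \right)}}{-27748} + \frac{V}{M} = \frac{106 + 70}{-27748} - \frac{36735}{4900} = 176 \left(- \frac{1}{27748}\right) - \frac{7347}{980} = - \frac{44}{6937} - \frac{7347}{980} = - \frac{7287037}{971180}$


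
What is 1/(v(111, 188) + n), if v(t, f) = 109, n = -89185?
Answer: -1/89076 ≈ -1.1226e-5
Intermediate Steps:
1/(v(111, 188) + n) = 1/(109 - 89185) = 1/(-89076) = -1/89076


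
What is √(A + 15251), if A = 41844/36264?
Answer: √139290051198/3022 ≈ 123.50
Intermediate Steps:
A = 3487/3022 (A = 41844*(1/36264) = 3487/3022 ≈ 1.1539)
√(A + 15251) = √(3487/3022 + 15251) = √(46092009/3022) = √139290051198/3022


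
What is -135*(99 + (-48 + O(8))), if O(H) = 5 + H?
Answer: -8640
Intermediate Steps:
-135*(99 + (-48 + O(8))) = -135*(99 + (-48 + (5 + 8))) = -135*(99 + (-48 + 13)) = -135*(99 - 35) = -135*64 = -8640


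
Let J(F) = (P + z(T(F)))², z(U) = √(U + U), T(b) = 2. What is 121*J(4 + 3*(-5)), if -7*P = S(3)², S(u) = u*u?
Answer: 543169/49 ≈ 11085.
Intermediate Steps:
S(u) = u²
z(U) = √2*√U (z(U) = √(2*U) = √2*√U)
P = -81/7 (P = -(3²)²/7 = -⅐*9² = -⅐*81 = -81/7 ≈ -11.571)
J(F) = 4489/49 (J(F) = (-81/7 + √2*√2)² = (-81/7 + 2)² = (-67/7)² = 4489/49)
121*J(4 + 3*(-5)) = 121*(4489/49) = 543169/49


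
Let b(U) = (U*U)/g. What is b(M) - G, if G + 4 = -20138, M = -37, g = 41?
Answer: 827191/41 ≈ 20175.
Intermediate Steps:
G = -20142 (G = -4 - 20138 = -20142)
b(U) = U²/41 (b(U) = (U*U)/41 = U²*(1/41) = U²/41)
b(M) - G = (1/41)*(-37)² - 1*(-20142) = (1/41)*1369 + 20142 = 1369/41 + 20142 = 827191/41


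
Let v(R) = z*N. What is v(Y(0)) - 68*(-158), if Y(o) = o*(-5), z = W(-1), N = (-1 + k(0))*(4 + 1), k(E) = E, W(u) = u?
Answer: 10749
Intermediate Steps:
N = -5 (N = (-1 + 0)*(4 + 1) = -1*5 = -5)
z = -1
Y(o) = -5*o
v(R) = 5 (v(R) = -1*(-5) = 5)
v(Y(0)) - 68*(-158) = 5 - 68*(-158) = 5 + 10744 = 10749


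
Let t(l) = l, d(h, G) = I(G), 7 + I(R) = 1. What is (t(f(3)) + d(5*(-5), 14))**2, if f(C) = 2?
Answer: 16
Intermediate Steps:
I(R) = -6 (I(R) = -7 + 1 = -6)
d(h, G) = -6
(t(f(3)) + d(5*(-5), 14))**2 = (2 - 6)**2 = (-4)**2 = 16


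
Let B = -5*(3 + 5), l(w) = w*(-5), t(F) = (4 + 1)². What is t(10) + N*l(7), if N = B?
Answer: 1425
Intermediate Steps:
t(F) = 25 (t(F) = 5² = 25)
l(w) = -5*w
B = -40 (B = -5*8 = -40)
N = -40
t(10) + N*l(7) = 25 - (-200)*7 = 25 - 40*(-35) = 25 + 1400 = 1425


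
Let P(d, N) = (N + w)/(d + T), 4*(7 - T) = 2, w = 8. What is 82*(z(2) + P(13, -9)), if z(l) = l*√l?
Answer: -164/39 + 164*√2 ≈ 227.73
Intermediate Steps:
T = 13/2 (T = 7 - ¼*2 = 7 - ½ = 13/2 ≈ 6.5000)
P(d, N) = (8 + N)/(13/2 + d) (P(d, N) = (N + 8)/(d + 13/2) = (8 + N)/(13/2 + d))
z(l) = l^(3/2)
82*(z(2) + P(13, -9)) = 82*(2^(3/2) + 2*(8 - 9)/(13 + 2*13)) = 82*(2*√2 + 2*(-1)/(13 + 26)) = 82*(2*√2 + 2*(-1)/39) = 82*(2*√2 + 2*(1/39)*(-1)) = 82*(2*√2 - 2/39) = 82*(-2/39 + 2*√2) = -164/39 + 164*√2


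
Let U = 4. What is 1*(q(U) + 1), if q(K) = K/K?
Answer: 2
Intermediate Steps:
q(K) = 1
1*(q(U) + 1) = 1*(1 + 1) = 1*2 = 2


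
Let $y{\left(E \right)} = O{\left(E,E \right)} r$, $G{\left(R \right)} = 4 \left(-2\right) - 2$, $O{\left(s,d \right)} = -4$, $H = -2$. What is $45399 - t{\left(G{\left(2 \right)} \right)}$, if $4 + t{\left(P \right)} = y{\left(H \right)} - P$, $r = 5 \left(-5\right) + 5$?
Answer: $45313$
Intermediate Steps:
$G{\left(R \right)} = -10$ ($G{\left(R \right)} = -8 - 2 = -10$)
$r = -20$ ($r = -25 + 5 = -20$)
$y{\left(E \right)} = 80$ ($y{\left(E \right)} = \left(-4\right) \left(-20\right) = 80$)
$t{\left(P \right)} = 76 - P$ ($t{\left(P \right)} = -4 - \left(-80 + P\right) = 76 - P$)
$45399 - t{\left(G{\left(2 \right)} \right)} = 45399 - \left(76 - -10\right) = 45399 - \left(76 + 10\right) = 45399 - 86 = 45313$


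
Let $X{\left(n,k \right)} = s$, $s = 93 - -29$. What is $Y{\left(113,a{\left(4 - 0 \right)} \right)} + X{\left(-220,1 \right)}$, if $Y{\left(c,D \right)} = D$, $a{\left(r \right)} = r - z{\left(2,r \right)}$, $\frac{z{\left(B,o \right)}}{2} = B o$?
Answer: $110$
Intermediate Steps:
$s = 122$ ($s = 93 + 29 = 122$)
$X{\left(n,k \right)} = 122$
$z{\left(B,o \right)} = 2 B o$
$a{\left(r \right)} = - 3 r$ ($a{\left(r \right)} = r - 2 \cdot 2 r = r - 4 r = - 3 r$)
$Y{\left(113,a{\left(4 - 0 \right)} \right)} + X{\left(-220,1 \right)} = - 3 \left(4 - 0\right) + 122 = - 3 \left(4 + 0\right) + 122 = \left(-3\right) 4 + 122 = -12 + 122 = 110$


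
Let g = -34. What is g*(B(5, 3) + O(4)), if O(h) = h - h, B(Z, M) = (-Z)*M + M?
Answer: 408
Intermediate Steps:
B(Z, M) = M - M*Z (B(Z, M) = -M*Z + M = M - M*Z)
O(h) = 0
g*(B(5, 3) + O(4)) = -34*(3*(1 - 1*5) + 0) = -34*(3*(1 - 5) + 0) = -34*(3*(-4) + 0) = -34*(-12 + 0) = -34*(-12) = 408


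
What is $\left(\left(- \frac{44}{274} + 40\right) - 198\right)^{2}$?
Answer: $\frac{469502224}{18769} \approx 25015.0$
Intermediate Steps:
$\left(\left(- \frac{44}{274} + 40\right) - 198\right)^{2} = \left(\left(\left(-44\right) \frac{1}{274} + 40\right) - 198\right)^{2} = \left(\left(- \frac{22}{137} + 40\right) - 198\right)^{2} = \left(\frac{5458}{137} - 198\right)^{2} = \left(- \frac{21668}{137}\right)^{2} = \frac{469502224}{18769}$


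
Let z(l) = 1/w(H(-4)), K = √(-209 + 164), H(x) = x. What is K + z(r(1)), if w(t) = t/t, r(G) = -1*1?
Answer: 1 + 3*I*√5 ≈ 1.0 + 6.7082*I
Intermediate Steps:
r(G) = -1
w(t) = 1
K = 3*I*√5 (K = √(-45) = 3*I*√5 ≈ 6.7082*I)
z(l) = 1 (z(l) = 1/1 = 1)
K + z(r(1)) = 3*I*√5 + 1 = 1 + 3*I*√5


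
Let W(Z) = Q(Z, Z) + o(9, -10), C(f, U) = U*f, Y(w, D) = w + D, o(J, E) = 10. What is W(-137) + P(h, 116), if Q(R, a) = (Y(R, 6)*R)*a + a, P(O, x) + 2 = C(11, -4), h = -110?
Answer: -2458912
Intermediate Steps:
Y(w, D) = D + w
P(O, x) = -46 (P(O, x) = -2 - 4*11 = -2 - 44 = -46)
Q(R, a) = a + R*a*(6 + R) (Q(R, a) = ((6 + R)*R)*a + a = (R*(6 + R))*a + a = R*a*(6 + R) + a = a + R*a*(6 + R))
W(Z) = 10 + Z*(1 + Z*(6 + Z)) (W(Z) = Z*(1 + Z*(6 + Z)) + 10 = 10 + Z*(1 + Z*(6 + Z)))
W(-137) + P(h, 116) = (10 - 137*(1 - 137*(6 - 137))) - 46 = (10 - 137*(1 - 137*(-131))) - 46 = (10 - 137*(1 + 17947)) - 46 = (10 - 137*17948) - 46 = (10 - 2458876) - 46 = -2458866 - 46 = -2458912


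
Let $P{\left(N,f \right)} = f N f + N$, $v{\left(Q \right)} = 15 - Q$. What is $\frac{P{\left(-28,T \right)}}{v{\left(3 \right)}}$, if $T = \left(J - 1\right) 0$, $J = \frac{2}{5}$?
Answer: $- \frac{7}{3} \approx -2.3333$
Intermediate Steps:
$J = \frac{2}{5}$ ($J = 2 \cdot \frac{1}{5} = \frac{2}{5} \approx 0.4$)
$T = 0$ ($T = \left(\frac{2}{5} - 1\right) 0 = \left(- \frac{3}{5}\right) 0 = 0$)
$P{\left(N,f \right)} = N + N f^{2}$ ($P{\left(N,f \right)} = N f f + N = N f^{2} + N = N + N f^{2}$)
$\frac{P{\left(-28,T \right)}}{v{\left(3 \right)}} = \frac{\left(-28\right) \left(1 + 0^{2}\right)}{15 - 3} = \frac{\left(-28\right) \left(1 + 0\right)}{15 - 3} = \frac{\left(-28\right) 1}{12} = \left(-28\right) \frac{1}{12} = - \frac{7}{3}$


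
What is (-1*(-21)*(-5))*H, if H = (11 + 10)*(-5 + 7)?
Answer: -4410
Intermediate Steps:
H = 42 (H = 21*2 = 42)
(-1*(-21)*(-5))*H = (-1*(-21)*(-5))*42 = (21*(-5))*42 = -105*42 = -4410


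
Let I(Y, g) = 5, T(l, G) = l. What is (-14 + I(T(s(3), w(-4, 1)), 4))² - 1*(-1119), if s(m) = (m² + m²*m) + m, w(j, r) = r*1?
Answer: 1200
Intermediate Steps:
w(j, r) = r
s(m) = m + m² + m³ (s(m) = (m² + m³) + m = m + m² + m³)
(-14 + I(T(s(3), w(-4, 1)), 4))² - 1*(-1119) = (-14 + 5)² - 1*(-1119) = (-9)² + 1119 = 81 + 1119 = 1200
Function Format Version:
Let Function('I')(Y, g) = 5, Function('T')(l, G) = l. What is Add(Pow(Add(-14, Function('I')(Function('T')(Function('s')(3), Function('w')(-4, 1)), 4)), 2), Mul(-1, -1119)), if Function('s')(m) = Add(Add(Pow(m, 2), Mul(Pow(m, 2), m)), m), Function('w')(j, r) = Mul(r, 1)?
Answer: 1200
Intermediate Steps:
Function('w')(j, r) = r
Function('s')(m) = Add(m, Pow(m, 2), Pow(m, 3)) (Function('s')(m) = Add(Add(Pow(m, 2), Pow(m, 3)), m) = Add(m, Pow(m, 2), Pow(m, 3)))
Add(Pow(Add(-14, Function('I')(Function('T')(Function('s')(3), Function('w')(-4, 1)), 4)), 2), Mul(-1, -1119)) = Add(Pow(Add(-14, 5), 2), Mul(-1, -1119)) = Add(Pow(-9, 2), 1119) = Add(81, 1119) = 1200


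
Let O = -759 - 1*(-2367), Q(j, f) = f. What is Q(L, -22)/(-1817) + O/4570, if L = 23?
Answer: 1511138/4151845 ≈ 0.36397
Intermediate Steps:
O = 1608 (O = -759 + 2367 = 1608)
Q(L, -22)/(-1817) + O/4570 = -22/(-1817) + 1608/4570 = -22*(-1/1817) + 1608*(1/4570) = 22/1817 + 804/2285 = 1511138/4151845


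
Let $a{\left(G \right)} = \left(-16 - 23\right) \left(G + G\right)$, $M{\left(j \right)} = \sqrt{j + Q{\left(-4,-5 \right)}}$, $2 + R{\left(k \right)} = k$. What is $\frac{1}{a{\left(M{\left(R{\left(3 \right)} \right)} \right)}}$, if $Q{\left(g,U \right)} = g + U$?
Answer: $\frac{i \sqrt{2}}{312} \approx 0.0045327 i$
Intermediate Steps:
$R{\left(k \right)} = -2 + k$
$Q{\left(g,U \right)} = U + g$
$M{\left(j \right)} = \sqrt{-9 + j}$ ($M{\left(j \right)} = \sqrt{j - 9} = \sqrt{-9 + j}$)
$a{\left(G \right)} = - 78 G$ ($a{\left(G \right)} = - 39 \cdot 2 G = - 78 G$)
$\frac{1}{a{\left(M{\left(R{\left(3 \right)} \right)} \right)}} = \frac{1}{\left(-78\right) \sqrt{-9 + \left(-2 + 3\right)}} = \frac{1}{\left(-78\right) \sqrt{-9 + 1}} = \frac{1}{\left(-78\right) \sqrt{-8}} = \frac{1}{\left(-78\right) 2 i \sqrt{2}} = \frac{1}{\left(-156\right) i \sqrt{2}} = \frac{i \sqrt{2}}{312}$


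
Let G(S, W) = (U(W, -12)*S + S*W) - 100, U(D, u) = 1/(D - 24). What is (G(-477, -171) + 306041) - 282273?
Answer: 6840434/65 ≈ 1.0524e+5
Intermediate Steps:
U(D, u) = 1/(-24 + D)
G(S, W) = -100 + S*W + S/(-24 + W) (G(S, W) = (S/(-24 + W) + S*W) - 100 = (S*W + S/(-24 + W)) - 100 = -100 + S*W + S/(-24 + W))
(G(-477, -171) + 306041) - 282273 = ((-477 + (-100 - 477*(-171))*(-24 - 171))/(-24 - 171) + 306041) - 282273 = ((-477 + (-100 + 81567)*(-195))/(-195) + 306041) - 282273 = (-(-477 + 81467*(-195))/195 + 306041) - 282273 = (-(-477 - 15886065)/195 + 306041) - 282273 = (-1/195*(-15886542) + 306041) - 282273 = (5295514/65 + 306041) - 282273 = 25188179/65 - 282273 = 6840434/65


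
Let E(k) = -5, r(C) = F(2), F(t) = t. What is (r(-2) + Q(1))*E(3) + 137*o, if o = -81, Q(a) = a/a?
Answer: -11112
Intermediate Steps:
r(C) = 2
Q(a) = 1
(r(-2) + Q(1))*E(3) + 137*o = (2 + 1)*(-5) + 137*(-81) = 3*(-5) - 11097 = -15 - 11097 = -11112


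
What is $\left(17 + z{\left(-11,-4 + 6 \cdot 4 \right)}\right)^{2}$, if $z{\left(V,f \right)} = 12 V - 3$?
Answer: $13924$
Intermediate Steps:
$z{\left(V,f \right)} = -3 + 12 V$
$\left(17 + z{\left(-11,-4 + 6 \cdot 4 \right)}\right)^{2} = \left(17 + \left(-3 + 12 \left(-11\right)\right)\right)^{2} = \left(17 - 135\right)^{2} = \left(-118\right)^{2} = 13924$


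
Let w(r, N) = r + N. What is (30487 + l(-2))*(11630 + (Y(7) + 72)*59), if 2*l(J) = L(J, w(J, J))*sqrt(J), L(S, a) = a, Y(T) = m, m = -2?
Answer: 480475120 - 31520*I*sqrt(2) ≈ 4.8048e+8 - 44576.0*I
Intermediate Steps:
w(r, N) = N + r
Y(T) = -2
l(J) = J**(3/2) (l(J) = ((J + J)*sqrt(J))/2 = ((2*J)*sqrt(J))/2 = (2*J**(3/2))/2 = J**(3/2))
(30487 + l(-2))*(11630 + (Y(7) + 72)*59) = (30487 + (-2)**(3/2))*(11630 + (-2 + 72)*59) = (30487 - 2*I*sqrt(2))*(11630 + 70*59) = (30487 - 2*I*sqrt(2))*(11630 + 4130) = (30487 - 2*I*sqrt(2))*15760 = 480475120 - 31520*I*sqrt(2)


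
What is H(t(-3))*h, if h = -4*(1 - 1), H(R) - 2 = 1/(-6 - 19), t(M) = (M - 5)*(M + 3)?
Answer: 0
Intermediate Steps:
t(M) = (-5 + M)*(3 + M)
H(R) = 49/25 (H(R) = 2 + 1/(-6 - 19) = 2 + 1/(-25) = 2 - 1/25 = 49/25)
h = 0 (h = -4*0 = 0)
H(t(-3))*h = (49/25)*0 = 0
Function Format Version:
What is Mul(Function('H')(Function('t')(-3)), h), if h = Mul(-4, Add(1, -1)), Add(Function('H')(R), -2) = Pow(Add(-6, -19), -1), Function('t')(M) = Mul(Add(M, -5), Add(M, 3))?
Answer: 0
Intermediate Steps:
Function('t')(M) = Mul(Add(-5, M), Add(3, M))
Function('H')(R) = Rational(49, 25) (Function('H')(R) = Add(2, Pow(Add(-6, -19), -1)) = Add(2, Pow(-25, -1)) = Add(2, Rational(-1, 25)) = Rational(49, 25))
h = 0 (h = Mul(-4, 0) = 0)
Mul(Function('H')(Function('t')(-3)), h) = Mul(Rational(49, 25), 0) = 0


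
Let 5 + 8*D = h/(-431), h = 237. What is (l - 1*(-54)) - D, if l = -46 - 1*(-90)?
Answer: 42537/431 ≈ 98.694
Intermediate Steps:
l = 44 (l = -46 + 90 = 44)
D = -299/431 (D = -5/8 + (237/(-431))/8 = -5/8 + (237*(-1/431))/8 = -5/8 + (⅛)*(-237/431) = -5/8 - 237/3448 = -299/431 ≈ -0.69374)
(l - 1*(-54)) - D = (44 - 1*(-54)) - 1*(-299/431) = (44 + 54) + 299/431 = 98 + 299/431 = 42537/431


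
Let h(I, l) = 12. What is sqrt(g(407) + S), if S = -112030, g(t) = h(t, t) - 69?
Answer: I*sqrt(112087) ≈ 334.79*I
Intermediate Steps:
g(t) = -57 (g(t) = 12 - 69 = -57)
sqrt(g(407) + S) = sqrt(-57 - 112030) = sqrt(-112087) = I*sqrt(112087)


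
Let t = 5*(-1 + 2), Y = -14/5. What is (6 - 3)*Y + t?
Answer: -17/5 ≈ -3.4000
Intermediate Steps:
Y = -14/5 (Y = -14*⅕ = -14/5 ≈ -2.8000)
t = 5 (t = 5*1 = 5)
(6 - 3)*Y + t = (6 - 3)*(-14/5) + 5 = 3*(-14/5) + 5 = -42/5 + 5 = -17/5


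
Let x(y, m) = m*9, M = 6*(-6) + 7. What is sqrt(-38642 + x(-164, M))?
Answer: I*sqrt(38903) ≈ 197.24*I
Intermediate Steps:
M = -29 (M = -36 + 7 = -29)
x(y, m) = 9*m
sqrt(-38642 + x(-164, M)) = sqrt(-38642 + 9*(-29)) = sqrt(-38642 - 261) = sqrt(-38903) = I*sqrt(38903)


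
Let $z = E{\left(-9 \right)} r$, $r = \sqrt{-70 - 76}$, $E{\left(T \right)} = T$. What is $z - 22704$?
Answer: $-22704 - 9 i \sqrt{146} \approx -22704.0 - 108.75 i$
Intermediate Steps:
$r = i \sqrt{146}$ ($r = \sqrt{-146} = i \sqrt{146} \approx 12.083 i$)
$z = - 9 i \sqrt{146} \approx - 108.75 i$
$z - 22704 = - 9 i \sqrt{146} - 22704 = -22704 - 9 i \sqrt{146}$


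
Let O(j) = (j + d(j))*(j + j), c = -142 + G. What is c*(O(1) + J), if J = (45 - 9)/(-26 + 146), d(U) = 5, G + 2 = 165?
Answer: 2583/10 ≈ 258.30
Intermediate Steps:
G = 163 (G = -2 + 165 = 163)
c = 21 (c = -142 + 163 = 21)
O(j) = 2*j*(5 + j) (O(j) = (j + 5)*(j + j) = (5 + j)*(2*j) = 2*j*(5 + j))
J = 3/10 (J = 36/120 = 36*(1/120) = 3/10 ≈ 0.30000)
c*(O(1) + J) = 21*(2*1*(5 + 1) + 3/10) = 21*(2*1*6 + 3/10) = 21*(12 + 3/10) = 21*(123/10) = 2583/10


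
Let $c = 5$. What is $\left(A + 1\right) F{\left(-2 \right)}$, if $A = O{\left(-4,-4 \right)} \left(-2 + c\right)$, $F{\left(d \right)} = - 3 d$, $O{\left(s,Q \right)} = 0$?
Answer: $6$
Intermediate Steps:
$A = 0$ ($A = 0 \left(-2 + 5\right) = 0 \cdot 3 = 0$)
$\left(A + 1\right) F{\left(-2 \right)} = \left(0 + 1\right) \left(\left(-3\right) \left(-2\right)\right) = 1 \cdot 6 = 6$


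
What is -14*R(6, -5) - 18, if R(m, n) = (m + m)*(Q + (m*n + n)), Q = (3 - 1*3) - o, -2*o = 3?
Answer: 5610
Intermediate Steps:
o = -3/2 (o = -½*3 = -3/2 ≈ -1.5000)
Q = 3/2 (Q = (3 - 1*3) - 1*(-3/2) = (3 - 3) + 3/2 = 0 + 3/2 = 3/2 ≈ 1.5000)
R(m, n) = 2*m*(3/2 + n + m*n) (R(m, n) = (m + m)*(3/2 + (m*n + n)) = (2*m)*(3/2 + (n + m*n)) = (2*m)*(3/2 + n + m*n) = 2*m*(3/2 + n + m*n))
-14*R(6, -5) - 18 = -84*(3 + 2*(-5) + 2*6*(-5)) - 18 = -84*(3 - 10 - 60) - 18 = -84*(-67) - 18 = -14*(-402) - 18 = 5628 - 18 = 5610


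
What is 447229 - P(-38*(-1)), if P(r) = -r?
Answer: 447267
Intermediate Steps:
447229 - P(-38*(-1)) = 447229 - (-1)*(-38*(-1)) = 447229 - (-1)*38 = 447229 - 1*(-38) = 447229 + 38 = 447267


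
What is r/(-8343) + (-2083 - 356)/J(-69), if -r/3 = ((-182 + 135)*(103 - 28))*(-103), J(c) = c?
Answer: 34342/207 ≈ 165.90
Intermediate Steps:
r = -1089225 (r = -3*(-182 + 135)*(103 - 28)*(-103) = -3*(-47*75)*(-103) = -(-10575)*(-103) = -3*363075 = -1089225)
r/(-8343) + (-2083 - 356)/J(-69) = -1089225/(-8343) + (-2083 - 356)/(-69) = -1089225*(-1/8343) - 2439*(-1/69) = 1175/9 + 813/23 = 34342/207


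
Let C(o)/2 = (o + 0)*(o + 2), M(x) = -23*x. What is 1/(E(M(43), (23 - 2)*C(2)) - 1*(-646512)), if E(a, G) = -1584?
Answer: 1/644928 ≈ 1.5506e-6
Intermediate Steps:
C(o) = 2*o*(2 + o) (C(o) = 2*((o + 0)*(o + 2)) = 2*(o*(2 + o)) = 2*o*(2 + o))
1/(E(M(43), (23 - 2)*C(2)) - 1*(-646512)) = 1/(-1584 - 1*(-646512)) = 1/(-1584 + 646512) = 1/644928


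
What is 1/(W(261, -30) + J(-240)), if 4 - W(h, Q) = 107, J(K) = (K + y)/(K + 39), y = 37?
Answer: -201/20500 ≈ -0.0098049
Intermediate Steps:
J(K) = (37 + K)/(39 + K) (J(K) = (K + 37)/(K + 39) = (37 + K)/(39 + K))
W(h, Q) = -103 (W(h, Q) = 4 - 1*107 = 4 - 107 = -103)
1/(W(261, -30) + J(-240)) = 1/(-103 + (37 - 240)/(39 - 240)) = 1/(-103 - 203/(-201)) = 1/(-103 - 1/201*(-203)) = 1/(-103 + 203/201) = 1/(-20500/201) = -201/20500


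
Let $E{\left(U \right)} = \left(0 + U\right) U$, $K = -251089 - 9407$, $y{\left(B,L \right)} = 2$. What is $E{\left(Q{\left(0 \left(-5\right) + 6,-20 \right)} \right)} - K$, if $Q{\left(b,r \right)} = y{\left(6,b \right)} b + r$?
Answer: $260560$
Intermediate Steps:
$Q{\left(b,r \right)} = r + 2 b$ ($Q{\left(b,r \right)} = 2 b + r = r + 2 b$)
$K = -260496$
$E{\left(U \right)} = U^{2}$ ($E{\left(U \right)} = U U = U^{2}$)
$E{\left(Q{\left(0 \left(-5\right) + 6,-20 \right)} \right)} - K = \left(-20 + 2 \left(0 \left(-5\right) + 6\right)\right)^{2} - -260496 = \left(-20 + 2 \left(0 + 6\right)\right)^{2} + 260496 = \left(-20 + 2 \cdot 6\right)^{2} + 260496 = \left(-20 + 12\right)^{2} + 260496 = \left(-8\right)^{2} + 260496 = 64 + 260496 = 260560$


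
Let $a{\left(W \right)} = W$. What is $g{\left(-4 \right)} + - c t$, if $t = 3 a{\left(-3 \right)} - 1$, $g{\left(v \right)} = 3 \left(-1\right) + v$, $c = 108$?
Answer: $1073$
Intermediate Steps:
$g{\left(v \right)} = -3 + v$
$t = -10$ ($t = 3 \left(-3\right) - 1 = -9 - 1 = -10$)
$g{\left(-4 \right)} + - c t = \left(-3 - 4\right) + \left(-1\right) 108 \left(-10\right) = -7 - -1080 = -7 + 1080 = 1073$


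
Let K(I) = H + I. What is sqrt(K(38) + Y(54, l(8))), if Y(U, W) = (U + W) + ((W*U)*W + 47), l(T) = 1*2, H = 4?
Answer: 19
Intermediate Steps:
l(T) = 2
Y(U, W) = 47 + U + W + U*W**2 (Y(U, W) = (U + W) + ((U*W)*W + 47) = (U + W) + (U*W**2 + 47) = (U + W) + (47 + U*W**2) = 47 + U + W + U*W**2)
K(I) = 4 + I
sqrt(K(38) + Y(54, l(8))) = sqrt((4 + 38) + (47 + 54 + 2 + 54*2**2)) = sqrt(42 + (47 + 54 + 2 + 54*4)) = sqrt(42 + (47 + 54 + 2 + 216)) = sqrt(42 + 319) = sqrt(361) = 19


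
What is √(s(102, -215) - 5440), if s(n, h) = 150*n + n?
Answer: √9962 ≈ 99.810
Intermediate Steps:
s(n, h) = 151*n
√(s(102, -215) - 5440) = √(151*102 - 5440) = √(15402 - 5440) = √9962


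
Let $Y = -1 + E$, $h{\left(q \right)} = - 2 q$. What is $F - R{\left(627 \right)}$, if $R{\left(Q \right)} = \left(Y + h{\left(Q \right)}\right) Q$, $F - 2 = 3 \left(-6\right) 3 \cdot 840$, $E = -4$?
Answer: $744035$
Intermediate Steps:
$F = -45358$ ($F = 2 + 3 \left(-6\right) 3 \cdot 840 = 2 + \left(-18\right) 3 \cdot 840 = 2 - 45360 = -45358$)
$Y = -5$ ($Y = -1 - 4 = -5$)
$R{\left(Q \right)} = Q \left(-5 - 2 Q\right)$ ($R{\left(Q \right)} = \left(-5 - 2 Q\right) Q = Q \left(-5 - 2 Q\right)$)
$F - R{\left(627 \right)} = -45358 - \left(-1\right) 627 \left(5 + 2 \cdot 627\right) = -45358 - \left(-1\right) 627 \left(5 + 1254\right) = -45358 - \left(-1\right) 627 \cdot 1259 = -45358 - -789393 = -45358 + 789393 = 744035$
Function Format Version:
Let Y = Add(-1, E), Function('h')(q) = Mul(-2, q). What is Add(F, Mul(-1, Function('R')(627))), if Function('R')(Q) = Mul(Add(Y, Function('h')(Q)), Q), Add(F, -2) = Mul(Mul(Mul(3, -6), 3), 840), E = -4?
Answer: 744035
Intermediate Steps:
F = -45358 (F = Add(2, Mul(Mul(Mul(3, -6), 3), 840)) = Add(2, Mul(Mul(-18, 3), 840)) = Add(2, Mul(-54, 840)) = Add(2, -45360) = -45358)
Y = -5 (Y = Add(-1, -4) = -5)
Function('R')(Q) = Mul(Q, Add(-5, Mul(-2, Q))) (Function('R')(Q) = Mul(Add(-5, Mul(-2, Q)), Q) = Mul(Q, Add(-5, Mul(-2, Q))))
Add(F, Mul(-1, Function('R')(627))) = Add(-45358, Mul(-1, Mul(-1, 627, Add(5, Mul(2, 627))))) = Add(-45358, Mul(-1, Mul(-1, 627, Add(5, 1254)))) = Add(-45358, Mul(-1, Mul(-1, 627, 1259))) = Add(-45358, Mul(-1, -789393)) = Add(-45358, 789393) = 744035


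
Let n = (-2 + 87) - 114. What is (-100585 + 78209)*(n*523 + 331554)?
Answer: -7079475512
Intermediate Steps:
n = -29 (n = 85 - 114 = -29)
(-100585 + 78209)*(n*523 + 331554) = (-100585 + 78209)*(-29*523 + 331554) = -22376*(-15167 + 331554) = -22376*316387 = -7079475512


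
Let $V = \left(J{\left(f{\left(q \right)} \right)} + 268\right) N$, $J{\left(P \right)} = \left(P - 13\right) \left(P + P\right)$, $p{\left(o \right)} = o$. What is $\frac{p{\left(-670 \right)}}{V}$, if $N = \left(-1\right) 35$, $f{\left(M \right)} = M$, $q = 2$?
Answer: $\frac{67}{784} \approx 0.085459$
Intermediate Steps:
$N = -35$
$J{\left(P \right)} = 2 P \left(-13 + P\right)$ ($J{\left(P \right)} = \left(-13 + P\right) 2 P = 2 P \left(-13 + P\right)$)
$V = -7840$ ($V = \left(2 \cdot 2 \left(-13 + 2\right) + 268\right) \left(-35\right) = \left(2 \cdot 2 \left(-11\right) + 268\right) \left(-35\right) = \left(-44 + 268\right) \left(-35\right) = 224 \left(-35\right) = -7840$)
$\frac{p{\left(-670 \right)}}{V} = - \frac{670}{-7840} = \left(-670\right) \left(- \frac{1}{7840}\right) = \frac{67}{784}$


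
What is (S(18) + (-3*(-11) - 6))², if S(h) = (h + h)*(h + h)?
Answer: 1750329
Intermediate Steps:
S(h) = 4*h² (S(h) = (2*h)*(2*h) = 4*h²)
(S(18) + (-3*(-11) - 6))² = (4*18² + (-3*(-11) - 6))² = (4*324 + (33 - 6))² = (1296 + 27)² = 1323² = 1750329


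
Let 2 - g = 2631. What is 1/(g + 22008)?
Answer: 1/19379 ≈ 5.1602e-5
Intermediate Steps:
g = -2629 (g = 2 - 1*2631 = 2 - 2631 = -2629)
1/(g + 22008) = 1/(-2629 + 22008) = 1/19379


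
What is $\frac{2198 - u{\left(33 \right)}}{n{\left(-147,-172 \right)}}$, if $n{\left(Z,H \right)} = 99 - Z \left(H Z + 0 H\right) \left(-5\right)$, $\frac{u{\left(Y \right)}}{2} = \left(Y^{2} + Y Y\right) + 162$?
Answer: $\frac{2482}{18583641} \approx 0.00013356$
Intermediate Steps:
$u{\left(Y \right)} = 324 + 4 Y^{2}$ ($u{\left(Y \right)} = 2 \left(\left(Y^{2} + Y Y\right) + 162\right) = 2 \left(\left(Y^{2} + Y^{2}\right) + 162\right) = 2 \left(2 Y^{2} + 162\right) = 2 \left(162 + 2 Y^{2}\right) = 324 + 4 Y^{2}$)
$n{\left(Z,H \right)} = 99 + 5 H Z^{2}$ ($n{\left(Z,H \right)} = 99 - Z \left(H Z + 0\right) \left(-5\right) = 99 - Z H Z \left(-5\right) = 99 - H Z^{2} \left(-5\right) = 99 - - 5 H Z^{2} = 99 + 5 H Z^{2}$)
$\frac{2198 - u{\left(33 \right)}}{n{\left(-147,-172 \right)}} = \frac{2198 - \left(324 + 4 \cdot 33^{2}\right)}{99 + 5 \left(-172\right) \left(-147\right)^{2}} = \frac{2198 - \left(324 + 4 \cdot 1089\right)}{99 + 5 \left(-172\right) 21609} = \frac{2198 - \left(324 + 4356\right)}{99 - 18583740} = \frac{2198 - 4680}{-18583641} = \left(2198 - 4680\right) \left(- \frac{1}{18583641}\right) = \left(-2482\right) \left(- \frac{1}{18583641}\right) = \frac{2482}{18583641}$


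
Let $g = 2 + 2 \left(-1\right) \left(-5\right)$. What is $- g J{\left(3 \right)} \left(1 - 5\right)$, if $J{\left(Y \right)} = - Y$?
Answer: $-144$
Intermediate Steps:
$g = 12$ ($g = 2 - -10 = 2 + 10 = 12$)
$- g J{\left(3 \right)} \left(1 - 5\right) = - 12 \left(-1\right) 3 \left(1 - 5\right) = - 12 \left(\left(-3\right) \left(-4\right)\right) = - 12 \cdot 12 = \left(-1\right) 144 = -144$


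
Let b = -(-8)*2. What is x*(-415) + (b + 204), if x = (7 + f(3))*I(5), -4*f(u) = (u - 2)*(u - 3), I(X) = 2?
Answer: -5590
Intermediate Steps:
f(u) = -(-3 + u)*(-2 + u)/4 (f(u) = -(u - 2)*(u - 3)/4 = -(-2 + u)*(-3 + u)/4 = -(-3 + u)*(-2 + u)/4)
b = 16 (b = -4*(-4) = 16)
x = 14 (x = (7 + (-3/2 - 1/4*3**2 + (5/4)*3))*2 = (7 + (-3/2 - 1/4*9 + 15/4))*2 = (7 + (-3/2 - 9/4 + 15/4))*2 = (7 + 0)*2 = 7*2 = 14)
x*(-415) + (b + 204) = 14*(-415) + (16 + 204) = -5810 + 220 = -5590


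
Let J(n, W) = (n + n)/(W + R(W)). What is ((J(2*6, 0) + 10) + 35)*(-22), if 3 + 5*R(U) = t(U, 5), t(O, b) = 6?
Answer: -1870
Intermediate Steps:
R(U) = ⅗ (R(U) = -⅗ + (⅕)*6 = -⅗ + 6/5 = ⅗)
J(n, W) = 2*n/(⅗ + W) (J(n, W) = (n + n)/(W + ⅗) = (2*n)/(⅗ + W) = 2*n/(⅗ + W))
((J(2*6, 0) + 10) + 35)*(-22) = ((10*(2*6)/(3 + 5*0) + 10) + 35)*(-22) = ((10*12/(3 + 0) + 10) + 35)*(-22) = ((10*12/3 + 10) + 35)*(-22) = ((10*12*(⅓) + 10) + 35)*(-22) = ((40 + 10) + 35)*(-22) = (50 + 35)*(-22) = 85*(-22) = -1870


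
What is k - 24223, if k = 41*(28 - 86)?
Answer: -26601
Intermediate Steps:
k = -2378 (k = 41*(-58) = -2378)
k - 24223 = -2378 - 24223 = -26601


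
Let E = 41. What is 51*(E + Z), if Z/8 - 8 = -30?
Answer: -6885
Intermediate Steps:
Z = -176 (Z = 64 + 8*(-30) = 64 - 240 = -176)
51*(E + Z) = 51*(41 - 176) = 51*(-135) = -6885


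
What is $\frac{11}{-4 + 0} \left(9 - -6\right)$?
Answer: $- \frac{165}{4} \approx -41.25$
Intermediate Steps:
$\frac{11}{-4 + 0} \left(9 - -6\right) = \frac{11}{-4} \left(9 + 6\right) = 11 \left(- \frac{1}{4}\right) 15 = \left(- \frac{11}{4}\right) 15 = - \frac{165}{4}$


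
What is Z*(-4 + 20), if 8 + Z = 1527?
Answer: 24304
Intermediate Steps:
Z = 1519 (Z = -8 + 1527 = 1519)
Z*(-4 + 20) = 1519*(-4 + 20) = 1519*16 = 24304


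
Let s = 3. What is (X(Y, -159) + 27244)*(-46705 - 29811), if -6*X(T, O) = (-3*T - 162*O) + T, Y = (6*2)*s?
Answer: -1757036908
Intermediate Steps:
Y = 36 (Y = (6*2)*3 = 12*3 = 36)
X(T, O) = 27*O + T/3 (X(T, O) = -((-3*T - 162*O) + T)/6 = -((-162*O - 3*T) + T)/6 = -(-162*O - 2*T)/6 = 27*O + T/3)
(X(Y, -159) + 27244)*(-46705 - 29811) = ((27*(-159) + (⅓)*36) + 27244)*(-46705 - 29811) = ((-4293 + 12) + 27244)*(-76516) = (-4281 + 27244)*(-76516) = 22963*(-76516) = -1757036908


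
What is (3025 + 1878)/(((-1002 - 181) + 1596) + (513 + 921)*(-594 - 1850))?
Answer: -4903/3504283 ≈ -0.0013991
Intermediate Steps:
(3025 + 1878)/(((-1002 - 181) + 1596) + (513 + 921)*(-594 - 1850)) = 4903/((-1183 + 1596) + 1434*(-2444)) = 4903/(413 - 3504696) = 4903/(-3504283) = 4903*(-1/3504283) = -4903/3504283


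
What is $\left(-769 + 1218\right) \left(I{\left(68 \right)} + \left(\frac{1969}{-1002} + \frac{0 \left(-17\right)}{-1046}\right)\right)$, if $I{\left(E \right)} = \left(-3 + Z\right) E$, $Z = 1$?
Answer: $- \frac{62070209}{1002} \approx -61946.0$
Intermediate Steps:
$I{\left(E \right)} = - 2 E$ ($I{\left(E \right)} = \left(-3 + 1\right) E = - 2 E$)
$\left(-769 + 1218\right) \left(I{\left(68 \right)} + \left(\frac{1969}{-1002} + \frac{0 \left(-17\right)}{-1046}\right)\right) = \left(-769 + 1218\right) \left(\left(-2\right) 68 + \left(\frac{1969}{-1002} + \frac{0 \left(-17\right)}{-1046}\right)\right) = 449 \left(-136 + \left(1969 \left(- \frac{1}{1002}\right) + 0 \left(- \frac{1}{1046}\right)\right)\right) = 449 \left(-136 + \left(- \frac{1969}{1002} + 0\right)\right) = 449 \left(-136 - \frac{1969}{1002}\right) = 449 \left(- \frac{138241}{1002}\right) = - \frac{62070209}{1002}$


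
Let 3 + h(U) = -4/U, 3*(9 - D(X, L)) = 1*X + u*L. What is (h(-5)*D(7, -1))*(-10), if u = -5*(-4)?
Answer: 880/3 ≈ 293.33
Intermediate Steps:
u = 20
D(X, L) = 9 - 20*L/3 - X/3 (D(X, L) = 9 - (1*X + 20*L)/3 = 9 - (X + 20*L)/3 = 9 + (-20*L/3 - X/3) = 9 - 20*L/3 - X/3)
h(U) = -3 - 4/U
(h(-5)*D(7, -1))*(-10) = ((-3 - 4/(-5))*(9 - 20/3*(-1) - 1/3*7))*(-10) = ((-3 - 4*(-1/5))*(9 + 20/3 - 7/3))*(-10) = ((-3 + 4/5)*(40/3))*(-10) = -11/5*40/3*(-10) = -88/3*(-10) = 880/3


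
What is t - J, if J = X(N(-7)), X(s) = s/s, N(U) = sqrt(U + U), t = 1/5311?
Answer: -5310/5311 ≈ -0.99981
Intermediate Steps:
t = 1/5311 ≈ 0.00018829
N(U) = sqrt(2)*sqrt(U) (N(U) = sqrt(2*U) = sqrt(2)*sqrt(U))
X(s) = 1
J = 1
t - J = 1/5311 - 1*1 = 1/5311 - 1 = -5310/5311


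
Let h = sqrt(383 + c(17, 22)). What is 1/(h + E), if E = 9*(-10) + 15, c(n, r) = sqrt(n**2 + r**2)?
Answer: -1/(75 - sqrt(383 + sqrt(773))) ≈ -0.018271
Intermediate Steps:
E = -75 (E = -90 + 15 = -75)
h = sqrt(383 + sqrt(773)) (h = sqrt(383 + sqrt(17**2 + 22**2)) = sqrt(383 + sqrt(289 + 484)) = sqrt(383 + sqrt(773)) ≈ 20.268)
1/(h + E) = 1/(sqrt(383 + sqrt(773)) - 75) = 1/(-75 + sqrt(383 + sqrt(773)))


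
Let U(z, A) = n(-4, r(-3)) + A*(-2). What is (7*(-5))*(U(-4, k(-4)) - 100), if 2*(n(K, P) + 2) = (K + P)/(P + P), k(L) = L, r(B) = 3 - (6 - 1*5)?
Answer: 13195/4 ≈ 3298.8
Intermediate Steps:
r(B) = 2 (r(B) = 3 - (6 - 5) = 3 - 1*1 = 3 - 1 = 2)
n(K, P) = -2 + (K + P)/(4*P) (n(K, P) = -2 + ((K + P)/(P + P))/2 = -2 + ((K + P)/((2*P)))/2 = -2 + ((K + P)*(1/(2*P)))/2 = -2 + ((K + P)/(2*P))/2 = -2 + (K + P)/(4*P))
U(z, A) = -9/4 - 2*A (U(z, A) = (1/4)*(-4 - 7*2)/2 + A*(-2) = (1/4)*(1/2)*(-4 - 14) - 2*A = (1/4)*(1/2)*(-18) - 2*A = -9/4 - 2*A)
(7*(-5))*(U(-4, k(-4)) - 100) = (7*(-5))*((-9/4 - 2*(-4)) - 100) = -35*((-9/4 + 8) - 100) = -35*(23/4 - 100) = -35*(-377/4) = 13195/4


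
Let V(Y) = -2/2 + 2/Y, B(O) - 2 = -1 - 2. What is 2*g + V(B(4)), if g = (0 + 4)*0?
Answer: -3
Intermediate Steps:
B(O) = -1 (B(O) = 2 + (-1 - 2) = 2 - 3 = -1)
V(Y) = -1 + 2/Y (V(Y) = -2*½ + 2/Y = -1 + 2/Y)
g = 0 (g = 4*0 = 0)
2*g + V(B(4)) = 2*0 + (2 - 1*(-1))/(-1) = 0 - (2 + 1) = 0 - 1*3 = 0 - 3 = -3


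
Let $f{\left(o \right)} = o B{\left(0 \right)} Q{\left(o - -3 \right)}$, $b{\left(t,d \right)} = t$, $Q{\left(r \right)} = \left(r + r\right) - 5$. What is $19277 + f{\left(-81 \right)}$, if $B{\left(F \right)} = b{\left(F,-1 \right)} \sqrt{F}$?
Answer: $19277$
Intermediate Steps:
$Q{\left(r \right)} = -5 + 2 r$ ($Q{\left(r \right)} = 2 r - 5 = -5 + 2 r$)
$B{\left(F \right)} = F^{\frac{3}{2}}$ ($B{\left(F \right)} = F \sqrt{F} = F^{\frac{3}{2}}$)
$f{\left(o \right)} = 0$ ($f{\left(o \right)} = o 0^{\frac{3}{2}} \left(-5 + 2 \left(o - -3\right)\right) = o 0 \left(-5 + 2 \left(o + 3\right)\right) = 0 \left(-5 + 2 \left(3 + o\right)\right) = 0 \left(-5 + \left(6 + 2 o\right)\right) = 0 \left(1 + 2 o\right) = 0$)
$19277 + f{\left(-81 \right)} = 19277 + 0 = 19277$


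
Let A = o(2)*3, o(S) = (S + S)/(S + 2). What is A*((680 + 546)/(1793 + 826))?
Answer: 1226/873 ≈ 1.4044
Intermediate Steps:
o(S) = 2*S/(2 + S) (o(S) = (2*S)/(2 + S) = 2*S/(2 + S))
A = 3 (A = (2*2/(2 + 2))*3 = (2*2/4)*3 = (2*2*(¼))*3 = 1*3 = 3)
A*((680 + 546)/(1793 + 826)) = 3*((680 + 546)/(1793 + 826)) = 3*(1226/2619) = 1226/873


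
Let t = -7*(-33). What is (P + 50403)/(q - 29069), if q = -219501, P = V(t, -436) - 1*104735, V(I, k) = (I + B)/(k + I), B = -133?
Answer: 5569079/25478425 ≈ 0.21858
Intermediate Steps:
t = 231
V(I, k) = (-133 + I)/(I + k) (V(I, k) = (I - 133)/(k + I) = (-133 + I)/(I + k))
P = -21470773/205 (P = (-133 + 231)/(231 - 436) - 1*104735 = 98/(-205) - 104735 = -1/205*98 - 104735 = -98/205 - 104735 = -21470773/205 ≈ -1.0474e+5)
(P + 50403)/(q - 29069) = (-21470773/205 + 50403)/(-219501 - 29069) = -11138158/205/(-248570) = -11138158/205*(-1/248570) = 5569079/25478425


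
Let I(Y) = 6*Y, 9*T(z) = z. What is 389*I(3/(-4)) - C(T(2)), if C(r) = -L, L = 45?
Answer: -3411/2 ≈ -1705.5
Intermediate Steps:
T(z) = z/9
C(r) = -45 (C(r) = -1*45 = -45)
389*I(3/(-4)) - C(T(2)) = 389*(6*(3/(-4))) - 1*(-45) = 389*(6*(3*(-¼))) + 45 = 389*(6*(-¾)) + 45 = 389*(-9/2) + 45 = -3501/2 + 45 = -3411/2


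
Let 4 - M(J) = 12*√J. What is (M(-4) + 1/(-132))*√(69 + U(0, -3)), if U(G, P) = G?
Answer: √69*(527 - 3168*I)/132 ≈ 33.164 - 199.36*I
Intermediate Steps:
M(J) = 4 - 12*√J
(M(-4) + 1/(-132))*√(69 + U(0, -3)) = ((4 - 24*I) + 1/(-132))*√(69 + 0) = ((4 - 24*I) - 1/132)*√69 = (527/132 - 24*I)*√69 = √69*(527/132 - 24*I)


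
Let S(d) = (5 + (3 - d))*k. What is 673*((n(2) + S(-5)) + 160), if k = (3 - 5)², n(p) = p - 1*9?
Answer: 137965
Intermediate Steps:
n(p) = -9 + p (n(p) = p - 9 = -9 + p)
k = 4 (k = (-2)² = 4)
S(d) = 32 - 4*d (S(d) = (5 + (3 - d))*4 = (8 - d)*4 = 32 - 4*d)
673*((n(2) + S(-5)) + 160) = 673*(((-9 + 2) + (32 - 4*(-5))) + 160) = 673*((-7 + (32 + 20)) + 160) = 673*((-7 + 52) + 160) = 673*(45 + 160) = 673*205 = 137965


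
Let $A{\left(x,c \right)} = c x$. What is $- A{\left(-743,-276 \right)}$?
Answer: $-205068$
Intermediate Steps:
$- A{\left(-743,-276 \right)} = - \left(-276\right) \left(-743\right) = \left(-1\right) 205068 = -205068$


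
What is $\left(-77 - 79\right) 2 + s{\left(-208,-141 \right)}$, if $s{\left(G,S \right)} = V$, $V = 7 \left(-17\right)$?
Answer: $-431$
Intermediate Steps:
$V = -119$
$s{\left(G,S \right)} = -119$
$\left(-77 - 79\right) 2 + s{\left(-208,-141 \right)} = \left(-77 - 79\right) 2 - 119 = \left(-156\right) 2 - 119 = -312 - 119 = -431$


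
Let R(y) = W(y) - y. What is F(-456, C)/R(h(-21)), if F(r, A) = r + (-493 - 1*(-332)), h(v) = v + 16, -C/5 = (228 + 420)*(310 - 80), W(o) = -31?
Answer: 617/26 ≈ 23.731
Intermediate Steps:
C = -745200 (C = -5*(228 + 420)*(310 - 80) = -3240*230 = -5*149040 = -745200)
h(v) = 16 + v
F(r, A) = -161 + r (F(r, A) = r + (-493 + 332) = r - 161 = -161 + r)
R(y) = -31 - y
F(-456, C)/R(h(-21)) = (-161 - 456)/(-31 - (16 - 21)) = -617/(-31 - 1*(-5)) = -617/(-31 + 5) = -617/(-26) = -617*(-1/26) = 617/26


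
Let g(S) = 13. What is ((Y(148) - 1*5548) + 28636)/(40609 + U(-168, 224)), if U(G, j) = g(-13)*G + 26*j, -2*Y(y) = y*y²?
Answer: -1597808/44249 ≈ -36.109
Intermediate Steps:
Y(y) = -y³/2 (Y(y) = -y*y²/2 = -y³/2)
U(G, j) = 13*G + 26*j
((Y(148) - 1*5548) + 28636)/(40609 + U(-168, 224)) = ((-½*148³ - 1*5548) + 28636)/(40609 + (13*(-168) + 26*224)) = ((-½*3241792 - 5548) + 28636)/(40609 + (-2184 + 5824)) = ((-1620896 - 5548) + 28636)/(40609 + 3640) = (-1626444 + 28636)/44249 = -1597808*1/44249 = -1597808/44249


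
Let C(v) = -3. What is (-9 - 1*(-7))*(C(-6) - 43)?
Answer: 92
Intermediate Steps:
(-9 - 1*(-7))*(C(-6) - 43) = (-9 - 1*(-7))*(-3 - 43) = (-9 + 7)*(-46) = -2*(-46) = 92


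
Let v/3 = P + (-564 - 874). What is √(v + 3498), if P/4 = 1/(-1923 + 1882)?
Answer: 2*I*√343047/41 ≈ 28.571*I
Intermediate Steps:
P = -4/41 (P = 4/(-1923 + 1882) = 4/(-41) = 4*(-1/41) = -4/41 ≈ -0.097561)
v = -176886/41 (v = 3*(-4/41 + (-564 - 874)) = 3*(-4/41 - 1438) = 3*(-58962/41) = -176886/41 ≈ -4314.3)
√(v + 3498) = √(-176886/41 + 3498) = √(-33468/41) = 2*I*√343047/41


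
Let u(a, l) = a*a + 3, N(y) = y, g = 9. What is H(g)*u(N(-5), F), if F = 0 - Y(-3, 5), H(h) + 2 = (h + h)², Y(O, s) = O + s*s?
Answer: 9016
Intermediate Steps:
Y(O, s) = O + s²
H(h) = -2 + 4*h² (H(h) = -2 + (h + h)² = -2 + (2*h)² = -2 + 4*h²)
F = -22 (F = 0 - (-3 + 5²) = 0 - (-3 + 25) = 0 - 1*22 = 0 - 22 = -22)
u(a, l) = 3 + a² (u(a, l) = a² + 3 = 3 + a²)
H(g)*u(N(-5), F) = (-2 + 4*9²)*(3 + (-5)²) = (-2 + 4*81)*(3 + 25) = (-2 + 324)*28 = 322*28 = 9016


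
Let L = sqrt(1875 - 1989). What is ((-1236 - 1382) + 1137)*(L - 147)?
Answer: 217707 - 1481*I*sqrt(114) ≈ 2.1771e+5 - 15813.0*I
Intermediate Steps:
L = I*sqrt(114) (L = sqrt(-114) = I*sqrt(114) ≈ 10.677*I)
((-1236 - 1382) + 1137)*(L - 147) = ((-1236 - 1382) + 1137)*(I*sqrt(114) - 147) = (-2618 + 1137)*(-147 + I*sqrt(114)) = -1481*(-147 + I*sqrt(114)) = 217707 - 1481*I*sqrt(114)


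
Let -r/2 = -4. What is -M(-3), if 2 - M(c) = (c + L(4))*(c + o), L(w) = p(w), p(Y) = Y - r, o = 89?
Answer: -604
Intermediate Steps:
r = 8 (r = -2*(-4) = 8)
p(Y) = -8 + Y (p(Y) = Y - 1*8 = Y - 8 = -8 + Y)
L(w) = -8 + w
M(c) = 2 - (-4 + c)*(89 + c) (M(c) = 2 - (c + (-8 + 4))*(c + 89) = 2 - (c - 4)*(89 + c) = 2 - (-4 + c)*(89 + c))
-M(-3) = -(358 - 1*(-3)**2 - 85*(-3)) = -(358 - 1*9 + 255) = -(358 - 9 + 255) = -1*604 = -604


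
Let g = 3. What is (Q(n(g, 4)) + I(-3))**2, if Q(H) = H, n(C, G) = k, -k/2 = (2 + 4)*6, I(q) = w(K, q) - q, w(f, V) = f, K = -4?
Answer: 5329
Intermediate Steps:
I(q) = -4 - q
k = -72 (k = -2*(2 + 4)*6 = -12*6 = -2*36 = -72)
n(C, G) = -72
(Q(n(g, 4)) + I(-3))**2 = (-72 + (-4 - 1*(-3)))**2 = (-72 + (-4 + 3))**2 = (-72 - 1)**2 = (-73)**2 = 5329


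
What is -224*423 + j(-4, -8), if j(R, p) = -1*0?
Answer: -94752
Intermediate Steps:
j(R, p) = 0
-224*423 + j(-4, -8) = -224*423 + 0 = -94752 + 0 = -94752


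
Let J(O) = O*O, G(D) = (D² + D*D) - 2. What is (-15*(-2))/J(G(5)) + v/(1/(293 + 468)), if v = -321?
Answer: -93803899/384 ≈ -2.4428e+5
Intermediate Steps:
G(D) = -2 + 2*D² (G(D) = (D² + D²) - 2 = 2*D² - 2 = -2 + 2*D²)
J(O) = O²
(-15*(-2))/J(G(5)) + v/(1/(293 + 468)) = (-15*(-2))/((-2 + 2*5²)²) - 321/(1/(293 + 468)) = 30/((-2 + 2*25)²) - 321/(1/761) = 30/((-2 + 50)²) - 321/1/761 = 30/(48²) - 321*761 = 30/2304 - 244281 = 30*(1/2304) - 244281 = 5/384 - 244281 = -93803899/384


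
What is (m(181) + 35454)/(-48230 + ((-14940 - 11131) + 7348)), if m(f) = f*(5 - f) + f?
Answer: -3779/66953 ≈ -0.056443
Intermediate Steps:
m(f) = f + f*(5 - f)
(m(181) + 35454)/(-48230 + ((-14940 - 11131) + 7348)) = (181*(6 - 1*181) + 35454)/(-48230 + ((-14940 - 11131) + 7348)) = (181*(6 - 181) + 35454)/(-48230 + (-26071 + 7348)) = (181*(-175) + 35454)/(-48230 - 18723) = (-31675 + 35454)/(-66953) = 3779*(-1/66953) = -3779/66953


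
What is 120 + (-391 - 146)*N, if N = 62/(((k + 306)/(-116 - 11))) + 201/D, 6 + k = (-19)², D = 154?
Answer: 592032975/101794 ≈ 5816.0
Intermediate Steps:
k = 355 (k = -6 + (-19)² = -6 + 361 = 355)
N = -1079735/101794 (N = 62/(((355 + 306)/(-116 - 11))) + 201/154 = 62/((661/(-127))) + 201*(1/154) = 62/((661*(-1/127))) + 201/154 = 62/(-661/127) + 201/154 = 62*(-127/661) + 201/154 = -7874/661 + 201/154 = -1079735/101794 ≈ -10.607)
120 + (-391 - 146)*N = 120 + (-391 - 146)*(-1079735/101794) = 120 - 537*(-1079735/101794) = 120 + 579817695/101794 = 592032975/101794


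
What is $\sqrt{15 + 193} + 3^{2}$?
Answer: $9 + 4 \sqrt{13} \approx 23.422$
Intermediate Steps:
$\sqrt{15 + 193} + 3^{2} = \sqrt{208} + 9 = 4 \sqrt{13} + 9 = 9 + 4 \sqrt{13}$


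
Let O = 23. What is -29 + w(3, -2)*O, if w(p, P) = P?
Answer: -75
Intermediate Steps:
-29 + w(3, -2)*O = -29 - 2*23 = -29 - 46 = -75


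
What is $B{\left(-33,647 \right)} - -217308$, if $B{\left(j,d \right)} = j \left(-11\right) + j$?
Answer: $217638$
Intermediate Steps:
$B{\left(j,d \right)} = - 10 j$ ($B{\left(j,d \right)} = - 11 j + j = - 10 j$)
$B{\left(-33,647 \right)} - -217308 = \left(-10\right) \left(-33\right) - -217308 = 330 + 217308 = 217638$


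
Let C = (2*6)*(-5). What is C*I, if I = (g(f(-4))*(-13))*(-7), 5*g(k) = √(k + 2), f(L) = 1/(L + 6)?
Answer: -546*√10 ≈ -1726.6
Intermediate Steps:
f(L) = 1/(6 + L)
g(k) = √(2 + k)/5 (g(k) = √(k + 2)/5 = √(2 + k)/5)
I = 91*√10/10 (I = ((√(2 + 1/(6 - 4))/5)*(-13))*(-7) = ((√(2 + 1/2)/5)*(-13))*(-7) = ((√(2 + ½)/5)*(-13))*(-7) = ((√(5/2)/5)*(-13))*(-7) = (((√10/2)/5)*(-13))*(-7) = ((√10/10)*(-13))*(-7) = -13*√10/10*(-7) = 91*√10/10 ≈ 28.777)
C = -60 (C = 12*(-5) = -60)
C*I = -546*√10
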